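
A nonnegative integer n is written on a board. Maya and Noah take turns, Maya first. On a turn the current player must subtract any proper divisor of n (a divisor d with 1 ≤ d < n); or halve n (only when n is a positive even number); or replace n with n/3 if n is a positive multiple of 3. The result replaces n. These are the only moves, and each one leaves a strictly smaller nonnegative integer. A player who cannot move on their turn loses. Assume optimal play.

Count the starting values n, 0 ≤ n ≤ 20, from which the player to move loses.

10

Work bottom-up. With no move the player to move loses. Otherwise the position is W if at least one move leads to an L position for the opponent, and L if every move leads to a W.
n=0: no move → L
n=1: no move → L
n=2: can move to 1, which is L ⇒ W
n=3: can move to 1, which is L ⇒ W
n=4: moves to 2(W), 3(W); every one is W ⇒ L
n=5: can move to 4, which is L ⇒ W
n=6: can move to 4, which is L ⇒ W
n=7: the only move is to 6(W), a W ⇒ L
n=8: can move to 4, which is L ⇒ W
n=9: moves to 3(W), 6(W), 8(W); every one is W ⇒ L
n=10: can move to 9, which is L ⇒ W
n=11: the only move is to 10(W), a W ⇒ L
n=12: can move to 4, which is L ⇒ W
n=13: the only move is to 12(W), a W ⇒ L
n=14: can move to 7, which is L ⇒ W
n=15: moves to 5(W), 10(W), 12(W), 14(W); every one is W ⇒ L
n=16: can move to 15, which is L ⇒ W
n=17: the only move is to 16(W), a W ⇒ L
n=18: can move to 9, which is L ⇒ W
n=19: the only move is to 18(W), a W ⇒ L
n=20: can move to 15, which is L ⇒ W
L entries with 0 ≤ n ≤ 20: n = 0, 1, 4, 7, 9, 11, 13, 15, 17, 19; that makes 10.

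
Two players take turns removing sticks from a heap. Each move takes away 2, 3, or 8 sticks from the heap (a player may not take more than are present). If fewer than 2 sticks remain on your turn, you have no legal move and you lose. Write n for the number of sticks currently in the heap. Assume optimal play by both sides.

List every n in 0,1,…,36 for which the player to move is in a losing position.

0, 1, 5, 6, 10, 11, 15, 16, 20, 21, 25, 26, 30, 31, 35, 36

Use the standard recursion: the mover loses at a terminal position; elsewhere, the mover wins exactly when some move hands the opponent an L position.
n=0: no move → L
n=1: no move → L
n=2: →0(L), so W
n=3: →1(L), so W
n=4: →1(L), so W
n=5: →3(W), 2(W) — all W, so L
n=6: →4(W), 3(W) — all W, so L
n=7: →5(L), so W
n=8: →6(L), so W
n=9: →6(L), so W
n=10: →8(W), 7(W), 2(W) — all W, so L
n=11: →9(W), 8(W), 3(W) — all W, so L
n=12: →10(L), so W
n=13: →11(L), so W
n=14: →11(L), so W
n=15: →13(W), 12(W), 7(W) — all W, so L
n=16: →14(W), 13(W), 8(W) — all W, so L
n=17: →15(L), so W
n=18: →16(L), so W
n=19: →16(L), so W
n=20: →18(W), 17(W), 12(W) — all W, so L
n=21: →19(W), 18(W), 13(W) — all W, so L
n=22: →20(L), so W
n=23: →21(L), so W
n=24: →21(L), so W
n=25: →23(W), 22(W), 17(W) — all W, so L
n=26: →24(W), 23(W), 18(W) — all W, so L
n=27: →25(L), so W
n=28: →26(L), so W
n=29: →26(L), so W
n=30: →28(W), 27(W), 22(W) — all W, so L
n=31: →29(W), 28(W), 23(W) — all W, so L
n=32: →30(L), so W
n=33: →31(L), so W
n=34: →31(L), so W
n=35: →33(W), 32(W), 27(W) — all W, so L
n=36: →34(W), 33(W), 28(W) — all W, so L
The losing starting values of n are exactly the entries labelled L in this table (16 of them).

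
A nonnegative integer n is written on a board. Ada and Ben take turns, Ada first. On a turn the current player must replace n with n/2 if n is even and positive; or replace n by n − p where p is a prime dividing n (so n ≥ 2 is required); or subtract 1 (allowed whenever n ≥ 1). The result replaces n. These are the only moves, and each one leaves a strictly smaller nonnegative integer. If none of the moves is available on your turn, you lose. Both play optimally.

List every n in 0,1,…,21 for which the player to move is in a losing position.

Work bottom-up. With no move the player to move loses. Otherwise the position is W if at least one move leads to an L position for the opponent, and L if every move leads to a W.
n=0: no move → L
n=1: can move to 0, which is L ⇒ W
n=2: can move to 0, which is L ⇒ W
n=3: can move to 0, which is L ⇒ W
n=4: moves to 2(W), 3(W); every one is W ⇒ L
n=5: can move to 0, which is L ⇒ W
n=6: can move to 4, which is L ⇒ W
n=7: can move to 0, which is L ⇒ W
n=8: can move to 4, which is L ⇒ W
n=9: moves to 6(W), 8(W); every one is W ⇒ L
n=10: can move to 9, which is L ⇒ W
n=11: can move to 0, which is L ⇒ W
n=12: can move to 9, which is L ⇒ W
n=13: can move to 0, which is L ⇒ W
n=14: moves to 7(W), 12(W), 13(W); every one is W ⇒ L
n=15: can move to 14, which is L ⇒ W
n=16: can move to 14, which is L ⇒ W
n=17: can move to 0, which is L ⇒ W
n=18: can move to 9, which is L ⇒ W
n=19: can move to 0, which is L ⇒ W
n=20: moves to 10(W), 15(W), 18(W), 19(W); every one is W ⇒ L
n=21: can move to 14, which is L ⇒ W
The losing starting values of n are exactly the entries labelled L in this table (5 of them).

0, 4, 9, 14, 20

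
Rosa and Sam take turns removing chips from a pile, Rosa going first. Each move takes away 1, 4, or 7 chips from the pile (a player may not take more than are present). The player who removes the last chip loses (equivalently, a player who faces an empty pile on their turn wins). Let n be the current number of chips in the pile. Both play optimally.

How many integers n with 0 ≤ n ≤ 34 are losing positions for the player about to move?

Compute win/loss labels from the base case upward. A position with no move is W. Any other position is W if it can reach an L in one move, else L.
n=0: no move; the opponent has just taken the last chip and therefore loses → W
n=1: the only move is to 0(W), a W ⇒ L
n=2: can move to 1, which is L ⇒ W
n=3: the only move is to 2(W), a W ⇒ L
n=4: can move to 3, which is L ⇒ W
n=5: can move to 1, which is L ⇒ W
n=6: moves to 5(W), 2(W); every one is W ⇒ L
n=7: can move to 6, which is L ⇒ W
n=8: can move to 1, which is L ⇒ W
n=9: moves to 8(W), 5(W), 2(W); every one is W ⇒ L
n=10: can move to 9, which is L ⇒ W
n=11: moves to 10(W), 7(W), 4(W); every one is W ⇒ L
n=12: can move to 11, which is L ⇒ W
n=13: can move to 9, which is L ⇒ W
n=14: moves to 13(W), 10(W), 7(W); every one is W ⇒ L
n=15: can move to 14, which is L ⇒ W
n=16: can move to 9, which is L ⇒ W
n=17: moves to 16(W), 13(W), 10(W); every one is W ⇒ L
n=18: can move to 17, which is L ⇒ W
n=19: moves to 18(W), 15(W), 12(W); every one is W ⇒ L
n=20: can move to 19, which is L ⇒ W
n=21: can move to 17, which is L ⇒ W
n=22: moves to 21(W), 18(W), 15(W); every one is W ⇒ L
n=23: can move to 22, which is L ⇒ W
n=24: can move to 17, which is L ⇒ W
n=25: moves to 24(W), 21(W), 18(W); every one is W ⇒ L
n=26: can move to 25, which is L ⇒ W
n=27: moves to 26(W), 23(W), 20(W); every one is W ⇒ L
n=28: can move to 27, which is L ⇒ W
n=29: can move to 25, which is L ⇒ W
n=30: moves to 29(W), 26(W), 23(W); every one is W ⇒ L
n=31: can move to 30, which is L ⇒ W
n=32: can move to 25, which is L ⇒ W
n=33: moves to 32(W), 29(W), 26(W); every one is W ⇒ L
n=34: can move to 33, which is L ⇒ W
L entries with 0 ≤ n ≤ 34: n = 1, 3, 6, 9, 11, 14, 17, 19, 22, 25, 27, 30, 33; that makes 13.

13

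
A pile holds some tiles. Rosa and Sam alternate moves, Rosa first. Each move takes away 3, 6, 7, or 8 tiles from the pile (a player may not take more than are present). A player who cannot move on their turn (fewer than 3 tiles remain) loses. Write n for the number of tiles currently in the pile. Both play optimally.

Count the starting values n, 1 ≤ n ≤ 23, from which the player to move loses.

7

Compute win/loss labels from the base case upward. A position with no move is L. Any other position is W if it can reach an L in one move, else L.
n=0: no move → L
n=1: no move → L
n=2: no move → L
n=3: can move to 0, which is L ⇒ W
n=4: can move to 1, which is L ⇒ W
n=5: can move to 2, which is L ⇒ W
n=6: can move to 0, which is L ⇒ W
n=7: can move to 1, which is L ⇒ W
n=8: can move to 2, which is L ⇒ W
n=9: can move to 2, which is L ⇒ W
n=10: can move to 2, which is L ⇒ W
n=11: moves to 8(W), 5(W), 4(W), 3(W); every one is W ⇒ L
n=12: moves to 9(W), 6(W), 5(W), 4(W); every one is W ⇒ L
n=13: moves to 10(W), 7(W), 6(W), 5(W); every one is W ⇒ L
n=14: can move to 11, which is L ⇒ W
n=15: can move to 12, which is L ⇒ W
n=16: can move to 13, which is L ⇒ W
n=17: can move to 11, which is L ⇒ W
n=18: can move to 12, which is L ⇒ W
n=19: can move to 13, which is L ⇒ W
n=20: can move to 13, which is L ⇒ W
n=21: can move to 13, which is L ⇒ W
n=22: moves to 19(W), 16(W), 15(W), 14(W); every one is W ⇒ L
n=23: moves to 20(W), 17(W), 16(W), 15(W); every one is W ⇒ L
L entries with 1 ≤ n ≤ 23 (n=0 is outside the asked range and is not counted): n = 1, 2, 11, 12, 13, 22, 23; that makes 7.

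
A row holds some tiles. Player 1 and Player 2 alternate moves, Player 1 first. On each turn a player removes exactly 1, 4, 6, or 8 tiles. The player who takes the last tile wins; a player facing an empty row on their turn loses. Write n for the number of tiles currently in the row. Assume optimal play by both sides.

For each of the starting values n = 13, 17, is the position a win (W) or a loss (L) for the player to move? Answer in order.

Classify positions by backward induction: terminal positions (no move available) are L. From any other position, the mover wins iff some move reaches an L.
n=0: no move → L
n=1: can move to 0, which is L ⇒ W
n=2: the only move is to 1(W), a W ⇒ L
n=3: can move to 2, which is L ⇒ W
n=4: can move to 0, which is L ⇒ W
n=5: moves to 4(W), 1(W); every one is W ⇒ L
n=6: can move to 5, which is L ⇒ W
n=7: moves to 6(W), 3(W), 1(W); every one is W ⇒ L
n=8: can move to 7, which is L ⇒ W
n=9: can move to 5, which is L ⇒ W
n=10: can move to 2, which is L ⇒ W
n=11: can move to 7, which is L ⇒ W
n=12: moves to 11(W), 8(W), 6(W), 4(W); every one is W ⇒ L
n=13: can move to 12, which is L ⇒ W
n=14: moves to 13(W), 10(W), 8(W), 6(W); every one is W ⇒ L
n=15: can move to 14, which is L ⇒ W
n=16: can move to 12, which is L ⇒ W
n=17: moves to 16(W), 13(W), 11(W), 9(W); every one is W ⇒ L

13: W, 17: L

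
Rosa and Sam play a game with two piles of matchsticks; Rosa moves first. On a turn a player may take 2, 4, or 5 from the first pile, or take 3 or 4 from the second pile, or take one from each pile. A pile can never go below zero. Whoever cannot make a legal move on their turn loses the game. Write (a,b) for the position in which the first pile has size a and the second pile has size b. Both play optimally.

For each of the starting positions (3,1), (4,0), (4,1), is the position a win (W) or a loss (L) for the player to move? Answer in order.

(3,1): L, (4,0): W, (4,1): W

Compute win/loss labels from the base case upward. A position with no move is L. Any other position is W if it can reach an L in one move, else L.
No move ever increases a pile, so every position that can arise here has a ≤ 4 and b ≤ 1; it is enough to label the cells with 0 ≤ a ≤ 4 and 0 ≤ b ≤ 1.
Every move lowers a or b (never raises either), so fill the grid row by row in increasing a, and left to right within a row: each cell's successors are then already labelled.
      b=0  b=1
a=0:    L    L
a=1:    L    W
a=2:    W    W
a=3:    W    L
a=4:    W    W
Cells with no legal move (terminal, hence L): (0,0), (0,1), (1,0).
The remaining L cells, each justified by listing all of its moves:
(3,1): moves to (1,1)(W), (2,0)(W); every one is W ⇒ L
Every other cell has at least one move into one of the L cells above, so it is W.
(3,1): one of the L cells justified above, so L
(4,0): the move to (0,0) reaches an L cell, so W
(4,1): the move to (0,1) reaches an L cell, so W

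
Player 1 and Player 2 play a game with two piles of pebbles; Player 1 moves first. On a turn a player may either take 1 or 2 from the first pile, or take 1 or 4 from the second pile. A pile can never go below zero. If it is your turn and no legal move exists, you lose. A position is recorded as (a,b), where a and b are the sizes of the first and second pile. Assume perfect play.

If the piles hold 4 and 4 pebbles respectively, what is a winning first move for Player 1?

Compute win/loss labels from the base case upward. A position with no move is L. Any other position is W if it can reach an L in one move, else L.
No move ever increases a pile, so every position that can arise here has a ≤ 4 and b ≤ 4; it is enough to label the cells with 0 ≤ a ≤ 4 and 0 ≤ b ≤ 4.
Every move lowers a or b (never raises either), so fill the grid row by row in increasing a, and left to right within a row: each cell's successors are then already labelled.
      b=0  b=1  b=2  b=3  b=4
a=0:    L    W    L    W    W
a=1:    W    L    W    L    W
a=2:    W    W    W    W    L
a=3:    L    W    L    W    W
a=4:    W    L    W    L    W
Cells with no legal move (terminal, hence L): (0,0).
The remaining L cells, each justified by listing all of its moves:
(0,2): →(0,1)(W) only, which is W, so L
(1,1): →(0,1)(W), (1,0)(W) — all W, so L
(1,3): →(0,3)(W), (1,2)(W) — all W, so L
(2,4): →(1,4)(W), (0,4)(W), (2,3)(W), (2,0)(W) — all W, so L
(3,0): →(2,0)(W), (1,0)(W) — all W, so L
(3,2): →(2,2)(W), (1,2)(W), (3,1)(W) — all W, so L
(4,1): →(3,1)(W), (2,1)(W), (4,0)(W) — all W, so L
(4,3): →(3,3)(W), (2,3)(W), (4,2)(W) — all W, so L
Every other cell has at least one move into one of the L cells above, so it is W.
From (4,4), the L positions reachable in one move are: (2,4), (4,3). Any move reaching one of these is winning.

Move to (2,4).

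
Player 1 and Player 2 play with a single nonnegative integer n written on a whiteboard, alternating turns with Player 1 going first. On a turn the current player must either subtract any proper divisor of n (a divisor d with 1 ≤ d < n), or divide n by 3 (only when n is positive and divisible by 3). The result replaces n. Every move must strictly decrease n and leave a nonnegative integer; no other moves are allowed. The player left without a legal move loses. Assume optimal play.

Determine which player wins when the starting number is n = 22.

Player 1 wins.

Work bottom-up. With no move the player to move loses. Otherwise the position is W if at least one move leads to an L position for the opponent, and L if every move leads to a W.
n=0: no move → L
n=1: no move → L
n=2: reaches L-position 1 → W
n=3: reaches L-position 1 → W
n=4: only reaches 2(W), 3(W), all W → L
n=5: reaches L-position 4 → W
n=6: reaches L-position 4 → W
n=7: only reaches 6(W), which is W → L
n=8: reaches L-position 4 → W
n=9: only reaches 3(W), 6(W), 8(W), all W → L
n=10: reaches L-position 9 → W
n=11: only reaches 10(W), which is W → L
n=12: reaches L-position 4 → W
n=13: only reaches 12(W), which is W → L
n=14: reaches L-position 7 → W
n=15: only reaches 5(W), 10(W), 12(W), 14(W), all W → L
n=16: reaches L-position 15 → W
n=17: only reaches 16(W), which is W → L
n=18: reaches L-position 9 → W
n=19: only reaches 18(W), which is W → L
n=20: reaches L-position 15 → W
n=21: reaches L-position 7 → W
n=22: reaches L-position 11 → W
The starting position 22 is W: Player 1 should move to 11, handing over an L position.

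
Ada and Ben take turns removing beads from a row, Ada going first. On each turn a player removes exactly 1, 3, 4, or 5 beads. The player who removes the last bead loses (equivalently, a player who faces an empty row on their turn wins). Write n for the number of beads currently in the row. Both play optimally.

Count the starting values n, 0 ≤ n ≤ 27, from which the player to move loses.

Classify positions by backward induction: terminal positions (no move available) are W. From any other position, the mover wins iff some move reaches an L.
n=0: no move; the opponent has just taken the last bead and therefore loses → W
n=1: →0(W) only, which is W, so L
n=2: →1(L), so W
n=3: →2(W), 0(W) — all W, so L
n=4: →3(L), so W
n=5: →1(L), so W
n=6: →3(L), so W
n=7: →3(L), so W
n=8: →3(L), so W
n=9: →8(W), 6(W), 5(W), 4(W) — all W, so L
n=10: →9(L), so W
n=11: →10(W), 8(W), 7(W), 6(W) — all W, so L
n=12: →11(L), so W
n=13: →9(L), so W
n=14: →11(L), so W
n=15: →11(L), so W
n=16: →11(L), so W
n=17: →16(W), 14(W), 13(W), 12(W) — all W, so L
n=18: →17(L), so W
n=19: →18(W), 16(W), 15(W), 14(W) — all W, so L
n=20: →19(L), so W
n=21: →17(L), so W
n=22: →19(L), so W
n=23: →19(L), so W
n=24: →19(L), so W
n=25: →24(W), 22(W), 21(W), 20(W) — all W, so L
n=26: →25(L), so W
n=27: →26(W), 24(W), 23(W), 22(W) — all W, so L
L entries with 0 ≤ n ≤ 27: n = 1, 3, 9, 11, 17, 19, 25, 27; that makes 8.

8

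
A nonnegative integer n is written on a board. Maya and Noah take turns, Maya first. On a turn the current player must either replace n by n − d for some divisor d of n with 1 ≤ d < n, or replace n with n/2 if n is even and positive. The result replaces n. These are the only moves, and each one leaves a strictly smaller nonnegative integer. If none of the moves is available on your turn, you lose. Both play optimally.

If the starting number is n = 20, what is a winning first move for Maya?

Move to 15.

Label each position W (a win for the player to move) or L (a loss). A position with no legal move is L; any other position is W exactly when some move reaches an L, and L when every move reaches a W.
n=0: no move → L
n=1: no move → L
n=2: W (go to 1, an L position)
n=3: L (sole option 2(W) is W)
n=4: W (go to 3, an L position)
n=5: L (sole option 4(W) is W)
n=6: W (go to 3, an L position)
n=7: L (sole option 6(W) is W)
n=8: W (go to 7, an L position)
n=9: L (options 6(W), 8(W) are all W)
n=10: W (go to 5, an L position)
n=11: L (sole option 10(W) is W)
n=12: W (go to 9, an L position)
n=13: L (sole option 12(W) is W)
n=14: W (go to 7, an L position)
n=15: L (options 10(W), 12(W), 14(W) are all W)
n=16: W (go to 15, an L position)
n=17: L (sole option 16(W) is W)
n=18: W (go to 9, an L position)
n=19: L (sole option 18(W) is W)
n=20: W (go to 15, an L position)
From 20, the L positions reachable in one move are: 15, 19. Any move reaching one of these is winning.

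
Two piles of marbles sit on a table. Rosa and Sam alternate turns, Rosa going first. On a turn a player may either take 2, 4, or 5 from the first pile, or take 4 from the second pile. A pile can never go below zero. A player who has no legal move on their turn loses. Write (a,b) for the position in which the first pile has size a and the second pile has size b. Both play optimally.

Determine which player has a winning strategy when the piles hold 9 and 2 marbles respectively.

Positions with no move are L. A position that does have a move is losing for the player to move precisely when every available move leads to a winning position for the opponent. Fill in the labels:
No move ever increases a pile, so every position that can arise here has a ≤ 9 and b ≤ 2; it is enough to label the cells with 0 ≤ a ≤ 9 and 0 ≤ b ≤ 2.
Every move lowers a or b (never raises either), so fill the grid row by row in increasing a, and left to right within a row: each cell's successors are then already labelled.
      b=0  b=1  b=2
a=0:    L    L    L
a=1:    L    L    L
a=2:    W    W    W
a=3:    W    W    W
a=4:    W    W    W
a=5:    W    W    W
a=6:    W    W    W
a=7:    L    L    L
a=8:    L    L    L
a=9:    W    W    W
Cells with no legal move (terminal, hence L): (0,0), (0,1), (0,2), (1,0), (1,1), (1,2).
The remaining L cells, each justified by listing all of its moves:
(7,0): →(5,0)(W), (3,0)(W), (2,0)(W) — all W, so L
(7,1): →(5,1)(W), (3,1)(W), (2,1)(W) — all W, so L
(7,2): →(5,2)(W), (3,2)(W), (2,2)(W) — all W, so L
(8,0): →(6,0)(W), (4,0)(W), (3,0)(W) — all W, so L
(8,1): →(6,1)(W), (4,1)(W), (3,1)(W) — all W, so L
(8,2): →(6,2)(W), (4,2)(W), (3,2)(W) — all W, so L
Every other cell has at least one move into one of the L cells above, so it is W.
From (9,2) Rosa can move to (7,2), reaching an L position.

Rosa wins.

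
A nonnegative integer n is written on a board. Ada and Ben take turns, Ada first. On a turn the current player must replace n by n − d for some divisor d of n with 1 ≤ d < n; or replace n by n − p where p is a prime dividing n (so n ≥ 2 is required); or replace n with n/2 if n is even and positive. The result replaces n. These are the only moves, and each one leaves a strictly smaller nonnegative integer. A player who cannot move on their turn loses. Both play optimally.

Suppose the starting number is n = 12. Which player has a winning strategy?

Build the W/L table. Terminal = L. A non-terminal position is W if it has a move to some L; otherwise it is L.
n=0: no move → L
n=1: no move → L
n=2: →0(L), so W
n=3: →0(L), so W
n=4: →2(W), 3(W) — all W, so L
n=5: →0(L), so W
n=6: →4(L), so W
n=7: →0(L), so W
n=8: →4(L), so W
n=9: →6(W), 8(W) — all W, so L
n=10: →9(L), so W
n=11: →0(L), so W
n=12: →9(L), so W
The starting position 12 is W: Ada should move to 9, handing over an L position.

Ada wins.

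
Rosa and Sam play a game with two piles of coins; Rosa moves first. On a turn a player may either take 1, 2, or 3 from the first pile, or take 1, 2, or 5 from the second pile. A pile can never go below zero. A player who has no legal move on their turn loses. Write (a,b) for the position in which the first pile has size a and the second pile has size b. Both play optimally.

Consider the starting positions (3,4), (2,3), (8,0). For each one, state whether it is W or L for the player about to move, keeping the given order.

Work bottom-up. With no move the player to move loses. Otherwise the position is W if at least one move leads to an L position for the opponent, and L if every move leads to a W.
No move ever increases a pile, so every position that can arise here has a ≤ 8 and b ≤ 4; it is enough to label the cells with 0 ≤ a ≤ 8 and 0 ≤ b ≤ 4.
Every move lowers a or b (never raises either), so fill the grid row by row in increasing a, and left to right within a row: each cell's successors are then already labelled.
      b=0  b=1  b=2  b=3  b=4
a=0:    L    W    W    L    W
a=1:    W    L    W    W    L
a=2:    W    W    L    W    W
a=3:    W    W    W    W    W
a=4:    L    W    W    L    W
a=5:    W    L    W    W    L
a=6:    W    W    L    W    W
a=7:    W    W    W    W    W
a=8:    L    W    W    L    W
Cells with no legal move (terminal, hence L): (0,0).
The remaining L cells, each justified by listing all of its moves:
(0,3): L (options (0,2)(W), (0,1)(W) are all W)
(1,1): L (options (0,1)(W), (1,0)(W) are all W)
(1,4): L (options (0,4)(W), (1,3)(W), (1,2)(W) are all W)
(2,2): L (options (1,2)(W), (0,2)(W), (2,1)(W), (2,0)(W) are all W)
(4,0): L (options (3,0)(W), (2,0)(W), (1,0)(W) are all W)
(4,3): L (options (3,3)(W), (2,3)(W), (1,3)(W), (4,2)(W), (4,1)(W) are all W)
(5,1): L (options (4,1)(W), (3,1)(W), (2,1)(W), (5,0)(W) are all W)
(5,4): L (options (4,4)(W), (3,4)(W), (2,4)(W), (5,3)(W), (5,2)(W) are all W)
(6,2): L (options (5,2)(W), (4,2)(W), (3,2)(W), (6,1)(W), (6,0)(W) are all W)
(8,0): L (options (7,0)(W), (6,0)(W), (5,0)(W) are all W)
(8,3): L (options (7,3)(W), (6,3)(W), (5,3)(W), (8,2)(W), (8,1)(W) are all W)
Every other cell has at least one move into one of the L cells above, so it is W.
(3,4): the move to (1,4) reaches an L cell, so W
(2,3): the move to (0,3) reaches an L cell, so W
(8,0): one of the L cells justified above, so L

(3,4): W, (2,3): W, (8,0): L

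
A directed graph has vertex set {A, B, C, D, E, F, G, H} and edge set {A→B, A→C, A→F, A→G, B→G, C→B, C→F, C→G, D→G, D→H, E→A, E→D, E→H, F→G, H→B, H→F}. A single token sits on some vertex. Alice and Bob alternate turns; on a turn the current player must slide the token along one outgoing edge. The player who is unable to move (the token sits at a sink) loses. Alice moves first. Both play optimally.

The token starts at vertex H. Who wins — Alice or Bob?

Work bottom-up. With no move the player to move loses. Otherwise the position is W if at least one move leads to an L position for the opponent, and L if every move leads to a W.
Every edge goes from a vertex to one that appears earlier in the order G, B, F, C, A, H, D, E, so processing vertices in that order labels each vertex after all of its successors.
G: no outgoing edge → L
B: reaches L-position G → W
F: reaches L-position G → W
C: reaches L-position G → W
A: reaches L-position G → W
H: only reaches F(W), B(W), all W → L
D: reaches L-position H → W
E: reaches L-position H → W
Every move from H reaches a W position, so the mover loses.

Bob wins.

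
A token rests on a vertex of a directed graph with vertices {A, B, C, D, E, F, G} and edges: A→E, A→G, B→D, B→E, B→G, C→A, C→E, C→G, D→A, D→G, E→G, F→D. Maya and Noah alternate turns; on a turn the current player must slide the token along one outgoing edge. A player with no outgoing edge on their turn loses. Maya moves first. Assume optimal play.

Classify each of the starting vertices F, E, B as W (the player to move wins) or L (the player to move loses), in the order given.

F: L, E: W, B: W

Work bottom-up. With no move the player to move loses. Otherwise the position is W if at least one move leads to an L position for the opponent, and L if every move leads to a W.
Every edge goes from a vertex to one that appears earlier in the order G, E, A, D, B, F, C, so processing vertices in that order labels each vertex after all of its successors.
G: no outgoing edge → L
E: reaches L-position G → W
A: reaches L-position G → W
D: reaches L-position G → W
B: reaches L-position G → W
F: only reaches D(W), which is W → L
C: reaches L-position G → W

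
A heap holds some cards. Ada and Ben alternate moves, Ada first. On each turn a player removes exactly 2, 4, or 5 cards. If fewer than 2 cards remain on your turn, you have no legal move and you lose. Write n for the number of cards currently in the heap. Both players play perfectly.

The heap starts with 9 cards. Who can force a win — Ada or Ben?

Positions with no move are L. A position that does have a move is losing for the player to move precisely when every available move leads to a winning position for the opponent. Fill in the labels:
n=0: no move → L
n=1: no move → L
n=2: reaches L-position 0 → W
n=3: reaches L-position 1 → W
n=4: reaches L-position 0 → W
n=5: reaches L-position 1 → W
n=6: reaches L-position 1 → W
n=7: only reaches 5(W), 3(W), 2(W), all W → L
n=8: only reaches 6(W), 4(W), 3(W), all W → L
n=9: reaches L-position 7 → W
The starting position 9 is W: Ada should remove 2, leaving 7, handing over an L position.

Ada wins.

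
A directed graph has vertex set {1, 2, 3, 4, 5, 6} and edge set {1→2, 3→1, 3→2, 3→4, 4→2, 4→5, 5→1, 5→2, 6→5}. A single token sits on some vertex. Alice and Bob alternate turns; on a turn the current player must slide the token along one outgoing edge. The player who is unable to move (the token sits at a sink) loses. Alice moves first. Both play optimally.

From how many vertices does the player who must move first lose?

2

Build the W/L table. Terminal = L. A non-terminal position is W if it has a move to some L; otherwise it is L.
Every edge goes from a vertex to one that appears earlier in the order 2, 1, 5, 4, 6, 3, so processing vertices in that order labels each vertex after all of its successors.
2: no outgoing edge → L
1: W (go to 2, an L position)
5: W (go to 2, an L position)
4: W (go to 2, an L position)
6: L (sole option 5(W) is W)
3: W (go to 2, an L position)
The L vertices are 2, 6; that is 2 in all.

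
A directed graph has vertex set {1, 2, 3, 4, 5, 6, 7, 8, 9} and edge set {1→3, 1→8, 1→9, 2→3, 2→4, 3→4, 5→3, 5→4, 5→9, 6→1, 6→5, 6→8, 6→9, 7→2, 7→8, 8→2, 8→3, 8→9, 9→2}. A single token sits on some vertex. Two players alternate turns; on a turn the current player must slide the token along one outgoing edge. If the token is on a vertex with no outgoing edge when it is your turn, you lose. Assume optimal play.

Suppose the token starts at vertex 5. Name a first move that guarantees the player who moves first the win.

Positions with no move are L. A position that does have a move is losing for the player to move precisely when every available move leads to a winning position for the opponent. Fill in the labels:
Every edge goes from a vertex to one that appears earlier in the order 4, 3, 2, 9, 8, 1, 5, 7, 6, so processing vertices in that order labels each vertex after all of its successors.
4: no outgoing edge → L
3: reaches L-position 4 → W
2: reaches L-position 4 → W
9: only reaches 2(W), which is W → L
8: reaches L-position 9 → W
1: reaches L-position 9 → W
5: reaches L-position 9 → W
7: only reaches 8(W), 2(W), all W → L
6: reaches L-position 9 → W
From 5, the L positions reachable in one move are: 9, 4. Any move reaching one of these is winning.

Move to 9.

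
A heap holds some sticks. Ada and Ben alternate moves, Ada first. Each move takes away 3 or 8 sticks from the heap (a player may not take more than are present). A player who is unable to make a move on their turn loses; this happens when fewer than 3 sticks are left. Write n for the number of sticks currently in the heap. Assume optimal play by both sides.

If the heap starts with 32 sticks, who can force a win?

Ada wins.

Build the W/L table. Terminal = L. A non-terminal position is W if it has a move to some L; otherwise it is L.
n=0: no move → L
n=1: no move → L
n=2: no move → L
n=3: →0(L), so W
n=4: →1(L), so W
n=5: →2(L), so W
n=6: →3(W) only, which is W, so L
n=7: →4(W) only, which is W, so L
n=8: →0(L), so W
n=9: →6(L), so W
n=10: →7(L), so W
n=11: →8(W), 3(W) — all W, so L
n=12: →9(W), 4(W) — all W, so L
n=13: →10(W), 5(W) — all W, so L
n=14: →11(L), so W
n=15: →12(L), so W
n=16: →13(L), so W
n=17: →14(W), 9(W) — all W, so L
n=18: →15(W), 10(W) — all W, so L
n=19: →11(L), so W
n=20: →17(L), so W
n=21: →18(L), so W
n=22: →19(W), 14(W) — all W, so L
n=23: →20(W), 15(W) — all W, so L
n=24: →21(W), 16(W) — all W, so L
n=25: →22(L), so W
n=26: →23(L), so W
n=27: →24(L), so W
n=28: →25(W), 20(W) — all W, so L
n=29: →26(W), 21(W) — all W, so L
n=30: →22(L), so W
n=31: →28(L), so W
n=32: →29(L), so W
From 32 Ada can remove 3, leaving 29, reaching an L position.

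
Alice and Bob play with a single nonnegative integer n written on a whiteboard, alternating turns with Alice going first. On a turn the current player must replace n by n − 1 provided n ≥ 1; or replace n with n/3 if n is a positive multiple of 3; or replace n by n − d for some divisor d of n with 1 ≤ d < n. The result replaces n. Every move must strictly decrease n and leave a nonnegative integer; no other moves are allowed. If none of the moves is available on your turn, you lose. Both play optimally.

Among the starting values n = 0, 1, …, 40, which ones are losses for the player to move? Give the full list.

0, 2, 5, 7, 9, 11, 13, 16, 19, 23, 25, 28, 31, 34, 37, 40

Use the standard recursion: the mover loses at a terminal position; elsewhere, the mover wins exactly when some move hands the opponent an L position.
n=0: no move → L
n=1: can move to 0, which is L ⇒ W
n=2: the only move is to 1(W), a W ⇒ L
n=3: can move to 2, which is L ⇒ W
n=4: can move to 2, which is L ⇒ W
n=5: the only move is to 4(W), a W ⇒ L
n=6: can move to 2, which is L ⇒ W
n=7: the only move is to 6(W), a W ⇒ L
n=8: can move to 7, which is L ⇒ W
n=9: moves to 3(W), 6(W), 8(W); every one is W ⇒ L
n=10: can move to 5, which is L ⇒ W
n=11: the only move is to 10(W), a W ⇒ L
n=12: can move to 9, which is L ⇒ W
n=13: the only move is to 12(W), a W ⇒ L
n=14: can move to 7, which is L ⇒ W
n=15: can move to 5, which is L ⇒ W
n=16: moves to 8(W), 12(W), 14(W), 15(W); every one is W ⇒ L
n=17: can move to 16, which is L ⇒ W
n=18: can move to 9, which is L ⇒ W
n=19: the only move is to 18(W), a W ⇒ L
n=20: can move to 16, which is L ⇒ W
n=21: can move to 7, which is L ⇒ W
n=22: can move to 11, which is L ⇒ W
n=23: the only move is to 22(W), a W ⇒ L
n=24: can move to 16, which is L ⇒ W
n=25: moves to 20(W), 24(W); every one is W ⇒ L
n=26: can move to 13, which is L ⇒ W
n=27: can move to 9, which is L ⇒ W
n=28: moves to 14(W), 21(W), 24(W), 26(W), 27(W); every one is W ⇒ L
n=29: can move to 28, which is L ⇒ W
n=30: can move to 25, which is L ⇒ W
n=31: the only move is to 30(W), a W ⇒ L
n=32: can move to 16, which is L ⇒ W
n=33: can move to 11, which is L ⇒ W
n=34: moves to 17(W), 32(W), 33(W); every one is W ⇒ L
n=35: can move to 28, which is L ⇒ W
n=36: can move to 34, which is L ⇒ W
n=37: the only move is to 36(W), a W ⇒ L
n=38: can move to 19, which is L ⇒ W
n=39: can move to 13, which is L ⇒ W
n=40: moves to 20(W), 30(W), 32(W), 35(W), 36(W), 38(W), 39(W); every one is W ⇒ L
Reading off the rows marked L gives the requested list; there are 16 such values of n.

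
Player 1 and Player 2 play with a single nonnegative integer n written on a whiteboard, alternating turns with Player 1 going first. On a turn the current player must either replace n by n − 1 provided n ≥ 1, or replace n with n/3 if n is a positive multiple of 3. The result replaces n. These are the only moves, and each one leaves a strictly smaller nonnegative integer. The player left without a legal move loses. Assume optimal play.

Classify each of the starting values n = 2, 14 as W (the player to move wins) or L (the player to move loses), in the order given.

Label each position W (a win for the player to move) or L (a loss). A position with no legal move is L; any other position is W exactly when some move reaches an L, and L when every move reaches a W.
n=0: no move → L
n=1: can move to 0, which is L ⇒ W
n=2: the only move is to 1(W), a W ⇒ L
n=3: can move to 2, which is L ⇒ W
n=4: the only move is to 3(W), a W ⇒ L
n=5: can move to 4, which is L ⇒ W
n=6: can move to 2, which is L ⇒ W
n=7: the only move is to 6(W), a W ⇒ L
n=8: can move to 7, which is L ⇒ W
n=9: moves to 3(W), 8(W); every one is W ⇒ L
n=10: can move to 9, which is L ⇒ W
n=11: the only move is to 10(W), a W ⇒ L
n=12: can move to 4, which is L ⇒ W
n=13: the only move is to 12(W), a W ⇒ L
n=14: can move to 13, which is L ⇒ W

2: L, 14: W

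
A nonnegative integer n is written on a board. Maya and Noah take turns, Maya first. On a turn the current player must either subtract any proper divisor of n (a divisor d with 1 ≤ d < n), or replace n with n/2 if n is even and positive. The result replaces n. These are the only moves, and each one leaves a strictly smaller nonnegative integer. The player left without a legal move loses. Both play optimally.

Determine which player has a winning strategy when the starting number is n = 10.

Maya wins.

Compute win/loss labels from the base case upward. A position with no move is L. Any other position is W if it can reach an L in one move, else L.
n=0: no move → L
n=1: no move → L
n=2: W (go to 1, an L position)
n=3: L (sole option 2(W) is W)
n=4: W (go to 3, an L position)
n=5: L (sole option 4(W) is W)
n=6: W (go to 3, an L position)
n=7: L (sole option 6(W) is W)
n=8: W (go to 7, an L position)
n=9: L (options 6(W), 8(W) are all W)
n=10: W (go to 5, an L position)
The starting position 10 is W: Maya should move to 5, handing over an L position.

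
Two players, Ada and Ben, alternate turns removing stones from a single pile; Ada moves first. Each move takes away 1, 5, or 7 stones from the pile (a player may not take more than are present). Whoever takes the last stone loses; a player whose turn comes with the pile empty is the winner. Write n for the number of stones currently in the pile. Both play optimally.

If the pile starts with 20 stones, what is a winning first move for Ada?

Remove 1, leaving 19.

Use the standard recursion: the mover wins at a terminal position; elsewhere, the mover wins exactly when some move hands the opponent an L position.
n=0: no move; the opponent has just taken the last stone and therefore loses → W
n=1: L (sole option 0(W) is W)
n=2: W (go to 1, an L position)
n=3: L (sole option 2(W) is W)
n=4: W (go to 3, an L position)
n=5: L (options 4(W), 0(W) are all W)
n=6: W (go to 5, an L position)
n=7: L (options 6(W), 2(W), 0(W) are all W)
n=8: W (go to 7, an L position)
n=9: L (options 8(W), 4(W), 2(W) are all W)
n=10: W (go to 9, an L position)
n=11: L (options 10(W), 6(W), 4(W) are all W)
n=12: W (go to 11, an L position)
n=13: L (options 12(W), 8(W), 6(W) are all W)
n=14: W (go to 13, an L position)
n=15: L (options 14(W), 10(W), 8(W) are all W)
n=16: W (go to 15, an L position)
n=17: L (options 16(W), 12(W), 10(W) are all W)
n=18: W (go to 17, an L position)
n=19: L (options 18(W), 14(W), 12(W) are all W)
n=20: W (go to 19, an L position)
From 20, the L positions reachable in one move are: 19, 15, 13. Any move reaching one of these is winning.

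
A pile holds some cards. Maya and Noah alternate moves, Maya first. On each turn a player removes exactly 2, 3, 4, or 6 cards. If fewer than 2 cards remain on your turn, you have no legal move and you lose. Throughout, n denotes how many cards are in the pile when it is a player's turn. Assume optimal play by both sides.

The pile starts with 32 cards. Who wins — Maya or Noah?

Positions with no move are L. A position that does have a move is losing for the player to move precisely when every available move leads to a winning position for the opponent. Fill in the labels:
n=0: no move → L
n=1: no move → L
n=2: W (go to 0, an L position)
n=3: W (go to 1, an L position)
n=4: W (go to 1, an L position)
n=5: W (go to 1, an L position)
n=6: W (go to 0, an L position)
n=7: W (go to 1, an L position)
n=8: L (options 6(W), 5(W), 4(W), 2(W) are all W)
n=9: L (options 7(W), 6(W), 5(W), 3(W) are all W)
n=10: W (go to 8, an L position)
n=11: W (go to 9, an L position)
n=12: W (go to 9, an L position)
n=13: W (go to 9, an L position)
n=14: W (go to 8, an L position)
n=15: W (go to 9, an L position)
n=16: L (options 14(W), 13(W), 12(W), 10(W) are all W)
n=17: L (options 15(W), 14(W), 13(W), 11(W) are all W)
n=18: W (go to 16, an L position)
n=19: W (go to 17, an L position)
n=20: W (go to 17, an L position)
n=21: W (go to 17, an L position)
n=22: W (go to 16, an L position)
n=23: W (go to 17, an L position)
n=24: L (options 22(W), 21(W), 20(W), 18(W) are all W)
n=25: L (options 23(W), 22(W), 21(W), 19(W) are all W)
n=26: W (go to 24, an L position)
n=27: W (go to 25, an L position)
n=28: W (go to 25, an L position)
n=29: W (go to 25, an L position)
n=30: W (go to 24, an L position)
n=31: W (go to 25, an L position)
n=32: L (options 30(W), 29(W), 28(W), 26(W) are all W)
Every move from 32 reaches a W position, so the mover loses.

Noah wins.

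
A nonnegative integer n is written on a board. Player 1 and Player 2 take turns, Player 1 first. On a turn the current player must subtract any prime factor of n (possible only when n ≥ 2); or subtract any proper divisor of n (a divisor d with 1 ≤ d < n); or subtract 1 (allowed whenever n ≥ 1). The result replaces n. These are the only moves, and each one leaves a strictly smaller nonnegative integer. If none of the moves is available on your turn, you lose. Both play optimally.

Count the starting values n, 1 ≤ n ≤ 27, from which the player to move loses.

Compute win/loss labels from the base case upward. A position with no move is L. Any other position is W if it can reach an L in one move, else L.
n=0: no move → L
n=1: can move to 0, which is L ⇒ W
n=2: can move to 0, which is L ⇒ W
n=3: can move to 0, which is L ⇒ W
n=4: moves to 2(W), 3(W); every one is W ⇒ L
n=5: can move to 0, which is L ⇒ W
n=6: can move to 4, which is L ⇒ W
n=7: can move to 0, which is L ⇒ W
n=8: can move to 4, which is L ⇒ W
n=9: moves to 6(W), 8(W); every one is W ⇒ L
n=10: can move to 9, which is L ⇒ W
n=11: can move to 0, which is L ⇒ W
n=12: can move to 9, which is L ⇒ W
n=13: can move to 0, which is L ⇒ W
n=14: moves to 7(W), 12(W), 13(W); every one is W ⇒ L
n=15: can move to 14, which is L ⇒ W
n=16: can move to 14, which is L ⇒ W
n=17: can move to 0, which is L ⇒ W
n=18: can move to 9, which is L ⇒ W
n=19: can move to 0, which is L ⇒ W
n=20: moves to 10(W), 15(W), 16(W), 18(W), 19(W); every one is W ⇒ L
n=21: can move to 14, which is L ⇒ W
n=22: can move to 20, which is L ⇒ W
n=23: can move to 0, which is L ⇒ W
n=24: can move to 20, which is L ⇒ W
n=25: can move to 20, which is L ⇒ W
n=26: moves to 13(W), 24(W), 25(W); every one is W ⇒ L
n=27: can move to 26, which is L ⇒ W
L entries with 1 ≤ n ≤ 27 (n=0 is outside the asked range and is not counted): n = 4, 9, 14, 20, 26; that makes 5.

5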